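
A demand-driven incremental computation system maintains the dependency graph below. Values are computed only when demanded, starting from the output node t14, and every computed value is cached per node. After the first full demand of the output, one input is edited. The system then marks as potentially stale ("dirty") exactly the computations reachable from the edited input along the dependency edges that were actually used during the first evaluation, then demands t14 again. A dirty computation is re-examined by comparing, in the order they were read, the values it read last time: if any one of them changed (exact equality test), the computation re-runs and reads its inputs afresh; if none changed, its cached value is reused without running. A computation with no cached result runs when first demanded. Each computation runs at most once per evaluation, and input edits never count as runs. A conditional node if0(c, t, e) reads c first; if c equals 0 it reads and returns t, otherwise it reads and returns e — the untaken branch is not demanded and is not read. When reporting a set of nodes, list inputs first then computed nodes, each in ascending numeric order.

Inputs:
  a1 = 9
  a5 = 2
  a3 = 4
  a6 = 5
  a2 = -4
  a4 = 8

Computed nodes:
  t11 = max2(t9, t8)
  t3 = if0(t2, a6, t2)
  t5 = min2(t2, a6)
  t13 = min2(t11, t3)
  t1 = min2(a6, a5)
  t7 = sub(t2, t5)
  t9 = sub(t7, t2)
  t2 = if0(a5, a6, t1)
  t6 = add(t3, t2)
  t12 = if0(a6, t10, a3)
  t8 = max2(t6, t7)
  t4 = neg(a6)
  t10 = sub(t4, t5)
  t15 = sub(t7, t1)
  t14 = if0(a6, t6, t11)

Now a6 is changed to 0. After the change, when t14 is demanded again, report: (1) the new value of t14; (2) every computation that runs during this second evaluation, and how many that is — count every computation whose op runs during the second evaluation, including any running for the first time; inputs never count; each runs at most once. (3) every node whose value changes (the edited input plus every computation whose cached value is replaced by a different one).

First evaluation (everything demanded from the output):
  t1 = min2(5, 2) = 2
  t2 = if0(a5=2 -> else branch t1) = 2
  t3 = if0(t2=2 -> else branch t2) = 2
  t5 = min2(2, 5) = 2
  t6 = add(2, 2) = 4
  t7 = sub(2, 2) = 0
  t8 = max2(4, 0) = 4
  t9 = sub(0, 2) = -2
  t11 = max2(-2, 4) = 4
  t14 = if0(a6=5 -> else branch t11) = 4

Propagation after the edit:
  t1: runs — a6 5->0; result 0.
  t2: runs — t1 2->0; result 0.
  t3: runs — t2 2->0; t2 2->0; result 0.
  t5: marked dirty but never re-examined — demand shifted away from it.
  t6: runs — t3 2->0; t2 2->0; result 0.
  t7: marked dirty but never re-examined — demand shifted away from it.
  t8: marked dirty but never re-examined — demand shifted away from it.
  t9: marked dirty but never re-examined — demand shifted away from it.
  t11: marked dirty but never re-examined — demand shifted away from it.
  t14: runs — a6 5->0; result 0.

Key observation: a condition flipped, so demand moved to the other branch — t5, t7, t8, t9, t11 are never re-examined.

New value of t14: 0.
Computations that run: t1, t2, t3, t6, t14 — 5 in total.
Values that change: a6, t1, t2, t3, t6, t14.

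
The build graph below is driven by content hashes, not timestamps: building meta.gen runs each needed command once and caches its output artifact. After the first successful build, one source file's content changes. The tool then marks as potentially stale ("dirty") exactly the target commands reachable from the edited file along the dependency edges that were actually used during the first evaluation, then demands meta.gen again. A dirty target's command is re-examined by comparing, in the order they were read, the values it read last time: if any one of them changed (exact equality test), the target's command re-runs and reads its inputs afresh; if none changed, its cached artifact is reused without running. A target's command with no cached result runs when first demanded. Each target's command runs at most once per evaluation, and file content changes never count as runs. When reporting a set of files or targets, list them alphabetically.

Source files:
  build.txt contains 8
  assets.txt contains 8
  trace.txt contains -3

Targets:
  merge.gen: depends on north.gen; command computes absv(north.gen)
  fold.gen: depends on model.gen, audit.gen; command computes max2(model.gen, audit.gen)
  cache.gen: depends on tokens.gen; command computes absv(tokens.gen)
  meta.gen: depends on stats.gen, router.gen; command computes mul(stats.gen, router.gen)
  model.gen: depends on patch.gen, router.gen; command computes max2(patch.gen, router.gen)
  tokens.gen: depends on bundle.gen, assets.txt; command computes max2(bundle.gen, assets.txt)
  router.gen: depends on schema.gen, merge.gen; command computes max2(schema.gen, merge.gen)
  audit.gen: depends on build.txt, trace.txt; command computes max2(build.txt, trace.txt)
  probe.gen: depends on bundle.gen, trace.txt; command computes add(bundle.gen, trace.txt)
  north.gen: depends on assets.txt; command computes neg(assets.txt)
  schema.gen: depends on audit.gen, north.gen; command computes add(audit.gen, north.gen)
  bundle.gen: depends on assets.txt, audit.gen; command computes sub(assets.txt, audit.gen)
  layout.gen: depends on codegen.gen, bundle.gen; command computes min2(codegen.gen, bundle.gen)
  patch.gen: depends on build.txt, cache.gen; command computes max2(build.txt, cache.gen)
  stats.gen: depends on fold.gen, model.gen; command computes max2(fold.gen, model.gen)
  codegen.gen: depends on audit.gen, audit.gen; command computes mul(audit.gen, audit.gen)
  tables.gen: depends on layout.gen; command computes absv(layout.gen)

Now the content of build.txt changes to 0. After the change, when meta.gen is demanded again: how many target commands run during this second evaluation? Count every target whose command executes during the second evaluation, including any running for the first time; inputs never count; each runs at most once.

Run set: audit.gen, bundle.gen, fold.gen, patch.gen, router.gen, schema.gen, tokens.gen (7 run).
The important point: at cache.gen every value read last time is unchanged, so the dirty flag clears without a run.

Initial pass — values computed on the first demand:
  audit.gen = max2(8, -3) = 8
  bundle.gen = sub(8, 8) = 0
  north.gen = neg(8) = -8
  merge.gen = absv(-8) = 8
  schema.gen = add(8, -8) = 0
  router.gen = max2(0, 8) = 8
  tokens.gen = max2(0, 8) = 8
  cache.gen = absv(8) = 8
  patch.gen = max2(8, 8) = 8
  model.gen = max2(8, 8) = 8
  fold.gen = max2(8, 8) = 8
  stats.gen = max2(8, 8) = 8
  meta.gen = mul(8, 8) = 64

Second demand — change propagation:
  audit.gen: re-runs because build.txt 8->0; new result 0.
  bundle.gen: re-runs because audit.gen 8->0; new result 8.
  schema.gen: re-runs because audit.gen 8->0; new result -8.
  router.gen: re-runs because schema.gen 0->-8; new result 8 (unchanged).
  tokens.gen: re-runs because bundle.gen 0->8; new result 8 (unchanged).
  cache.gen: re-examined; everything it read last time is the same (tokens.gen unchanged) — cache 8 kept, no run.
  patch.gen: re-runs because build.txt 8->0; new result 8 (unchanged).
  model.gen: re-examined; everything it read last time is the same (patch.gen unchanged, router.gen unchanged) — cache 8 kept, no run.
  fold.gen: re-runs because audit.gen 8->0; new result 8 (unchanged).
  stats.gen: re-examined; everything it read last time is the same (fold.gen unchanged, model.gen unchanged) — cache 8 kept, no run.
  meta.gen: re-examined; everything it read last time is the same (stats.gen unchanged, router.gen unchanged) — cache 64 kept, no run.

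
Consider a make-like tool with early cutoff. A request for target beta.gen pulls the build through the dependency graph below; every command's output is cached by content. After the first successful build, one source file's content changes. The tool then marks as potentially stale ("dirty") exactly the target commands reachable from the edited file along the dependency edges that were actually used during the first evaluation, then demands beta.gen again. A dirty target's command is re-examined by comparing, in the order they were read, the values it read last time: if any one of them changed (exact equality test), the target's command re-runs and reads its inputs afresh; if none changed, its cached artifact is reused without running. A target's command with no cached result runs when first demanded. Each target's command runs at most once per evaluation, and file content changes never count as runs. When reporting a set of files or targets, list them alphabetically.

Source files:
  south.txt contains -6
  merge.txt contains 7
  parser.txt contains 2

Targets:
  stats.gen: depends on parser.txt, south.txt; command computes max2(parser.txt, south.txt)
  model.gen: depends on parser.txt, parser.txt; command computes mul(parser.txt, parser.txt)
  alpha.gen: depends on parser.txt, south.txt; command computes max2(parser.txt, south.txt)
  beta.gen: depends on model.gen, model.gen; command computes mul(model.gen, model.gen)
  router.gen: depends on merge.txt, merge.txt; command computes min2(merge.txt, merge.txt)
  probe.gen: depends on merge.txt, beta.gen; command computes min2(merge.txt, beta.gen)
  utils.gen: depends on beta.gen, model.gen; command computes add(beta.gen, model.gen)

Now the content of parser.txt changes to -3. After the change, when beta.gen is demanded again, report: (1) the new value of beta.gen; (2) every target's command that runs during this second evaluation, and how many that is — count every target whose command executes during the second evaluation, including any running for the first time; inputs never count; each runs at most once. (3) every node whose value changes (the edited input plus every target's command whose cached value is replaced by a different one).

Demanding beta.gen again yields 81.
2 target commands run: beta.gen, model.gen.
The nodes whose values change: beta.gen, model.gen, parser.txt.

First demand of the output computes:
  model.gen = mul(2, 2) = 4
  beta.gen = mul(4, 4) = 16

After the edit, cleaning proceeds:
  model.gen: a read changed (parser.txt 2->-3; parser.txt 2->-3) — executes, giving 9.
  beta.gen: a read changed (model.gen 4->9; model.gen 4->9) — executes, giving 81.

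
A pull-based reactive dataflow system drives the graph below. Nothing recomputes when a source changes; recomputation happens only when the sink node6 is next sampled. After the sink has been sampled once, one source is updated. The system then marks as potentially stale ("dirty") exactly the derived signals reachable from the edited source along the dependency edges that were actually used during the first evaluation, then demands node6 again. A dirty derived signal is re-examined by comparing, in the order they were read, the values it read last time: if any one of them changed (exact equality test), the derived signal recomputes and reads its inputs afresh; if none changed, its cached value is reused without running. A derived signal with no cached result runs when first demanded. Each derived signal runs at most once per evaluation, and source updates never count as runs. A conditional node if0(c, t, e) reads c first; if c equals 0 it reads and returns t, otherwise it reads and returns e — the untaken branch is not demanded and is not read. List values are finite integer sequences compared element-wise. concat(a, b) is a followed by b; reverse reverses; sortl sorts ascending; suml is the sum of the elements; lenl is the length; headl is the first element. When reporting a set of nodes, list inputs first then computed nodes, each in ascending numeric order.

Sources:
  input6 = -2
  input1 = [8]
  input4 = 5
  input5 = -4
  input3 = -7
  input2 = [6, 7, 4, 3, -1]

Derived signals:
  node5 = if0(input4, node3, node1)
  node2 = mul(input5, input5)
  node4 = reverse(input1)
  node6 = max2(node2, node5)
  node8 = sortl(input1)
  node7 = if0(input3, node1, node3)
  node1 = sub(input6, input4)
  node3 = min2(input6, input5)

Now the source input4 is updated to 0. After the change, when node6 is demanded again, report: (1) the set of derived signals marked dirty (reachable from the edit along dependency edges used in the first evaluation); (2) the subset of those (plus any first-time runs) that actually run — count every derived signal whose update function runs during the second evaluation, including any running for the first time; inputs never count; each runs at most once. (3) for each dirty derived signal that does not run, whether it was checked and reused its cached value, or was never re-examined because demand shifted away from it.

First evaluation (everything demanded from the output):
  node1 = sub(-2, 5) = -7
  node2 = mul(-4, -4) = 16
  node5 = if0(input4=5 -> else branch node1) = -7
  node6 = max2(16, -7) = 16

Propagation after the edit:
  node1: marked dirty but never re-examined — demand shifted away from it.
  node3: demanded for the first time — runs, produces -4.
  node5: runs — input4 5->0; result -4.
  node6: runs — node5 -7->-4; result 16 (same value as before).

Key observation: a condition flipped, so demand moved to the other branch — node1 is never re-examined.

Marked dirty: node1, node5, node6.
Derived signals that run: node3, node5, node6 — 3 in total.
Never re-examined (demand shifted away): node1.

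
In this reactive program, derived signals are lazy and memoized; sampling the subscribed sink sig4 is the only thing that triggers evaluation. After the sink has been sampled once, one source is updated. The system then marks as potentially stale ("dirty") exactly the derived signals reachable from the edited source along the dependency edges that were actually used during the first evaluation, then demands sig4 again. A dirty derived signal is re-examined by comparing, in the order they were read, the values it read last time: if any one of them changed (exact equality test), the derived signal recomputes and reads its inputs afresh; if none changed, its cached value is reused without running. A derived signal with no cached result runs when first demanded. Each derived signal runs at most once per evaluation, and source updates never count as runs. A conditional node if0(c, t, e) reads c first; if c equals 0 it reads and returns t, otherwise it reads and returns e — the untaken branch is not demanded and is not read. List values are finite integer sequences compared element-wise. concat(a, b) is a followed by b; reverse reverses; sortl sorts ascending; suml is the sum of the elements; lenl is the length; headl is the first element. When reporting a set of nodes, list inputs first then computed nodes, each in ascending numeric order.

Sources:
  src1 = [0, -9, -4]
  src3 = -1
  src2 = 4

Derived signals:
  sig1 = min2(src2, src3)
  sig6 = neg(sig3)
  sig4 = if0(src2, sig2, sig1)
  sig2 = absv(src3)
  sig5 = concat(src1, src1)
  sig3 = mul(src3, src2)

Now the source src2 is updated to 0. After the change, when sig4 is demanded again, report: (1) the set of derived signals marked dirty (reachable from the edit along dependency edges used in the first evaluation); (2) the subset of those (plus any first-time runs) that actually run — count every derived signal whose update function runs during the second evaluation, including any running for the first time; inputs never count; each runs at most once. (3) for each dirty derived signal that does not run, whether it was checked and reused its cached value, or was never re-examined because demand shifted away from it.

First demand of the output computes:
  sig1 = min2(4, -1) = -1
  sig4 = if0(src2=4 -> else branch sig1) = -1

After the edit, cleaning proceeds:
  sig1: stays stale; no demand reaches it after the flip.
  sig2: had never run; runs now, result 1.
  sig4: a read changed (src2 4->0) — executes, giving 1.

Note the branch switch — demand abandons sig1, which is never re-examined.

The edit dirties: sig1, sig4.
2 derived signals run: sig2, sig4.
Unvisited dirty nodes (no longer demanded): sig1.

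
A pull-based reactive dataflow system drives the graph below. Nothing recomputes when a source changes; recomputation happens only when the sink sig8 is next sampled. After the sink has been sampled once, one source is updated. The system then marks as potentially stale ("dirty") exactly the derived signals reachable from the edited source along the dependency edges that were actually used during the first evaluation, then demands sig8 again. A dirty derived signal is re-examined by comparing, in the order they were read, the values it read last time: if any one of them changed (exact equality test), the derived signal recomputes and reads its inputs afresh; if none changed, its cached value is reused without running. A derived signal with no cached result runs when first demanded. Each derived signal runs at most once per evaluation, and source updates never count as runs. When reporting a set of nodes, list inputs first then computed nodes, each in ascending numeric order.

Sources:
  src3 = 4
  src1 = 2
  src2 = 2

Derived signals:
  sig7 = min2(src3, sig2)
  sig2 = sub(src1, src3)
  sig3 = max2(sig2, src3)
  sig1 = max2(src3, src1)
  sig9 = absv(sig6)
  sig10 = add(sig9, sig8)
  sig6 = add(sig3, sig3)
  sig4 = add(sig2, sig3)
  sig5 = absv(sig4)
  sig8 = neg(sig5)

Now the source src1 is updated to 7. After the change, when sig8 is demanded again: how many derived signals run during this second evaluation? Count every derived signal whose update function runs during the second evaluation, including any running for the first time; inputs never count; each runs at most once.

Derived signals that run: sig2, sig3, sig4, sig5, sig8 — 5 in total.

First evaluation (everything demanded from the output):
  sig2 = sub(2, 4) = -2
  sig3 = max2(-2, 4) = 4
  sig4 = add(-2, 4) = 2
  sig5 = absv(2) = 2
  sig8 = neg(2) = -2

Propagation after the edit:
  sig2: runs — src1 2->7; result 3.
  sig3: runs — sig2 -2->3; result 4 (same value as before).
  sig4: runs — sig2 -2->3; result 7.
  sig5: runs — sig4 2->7; result 7.
  sig8: runs — sig5 2->7; result -7.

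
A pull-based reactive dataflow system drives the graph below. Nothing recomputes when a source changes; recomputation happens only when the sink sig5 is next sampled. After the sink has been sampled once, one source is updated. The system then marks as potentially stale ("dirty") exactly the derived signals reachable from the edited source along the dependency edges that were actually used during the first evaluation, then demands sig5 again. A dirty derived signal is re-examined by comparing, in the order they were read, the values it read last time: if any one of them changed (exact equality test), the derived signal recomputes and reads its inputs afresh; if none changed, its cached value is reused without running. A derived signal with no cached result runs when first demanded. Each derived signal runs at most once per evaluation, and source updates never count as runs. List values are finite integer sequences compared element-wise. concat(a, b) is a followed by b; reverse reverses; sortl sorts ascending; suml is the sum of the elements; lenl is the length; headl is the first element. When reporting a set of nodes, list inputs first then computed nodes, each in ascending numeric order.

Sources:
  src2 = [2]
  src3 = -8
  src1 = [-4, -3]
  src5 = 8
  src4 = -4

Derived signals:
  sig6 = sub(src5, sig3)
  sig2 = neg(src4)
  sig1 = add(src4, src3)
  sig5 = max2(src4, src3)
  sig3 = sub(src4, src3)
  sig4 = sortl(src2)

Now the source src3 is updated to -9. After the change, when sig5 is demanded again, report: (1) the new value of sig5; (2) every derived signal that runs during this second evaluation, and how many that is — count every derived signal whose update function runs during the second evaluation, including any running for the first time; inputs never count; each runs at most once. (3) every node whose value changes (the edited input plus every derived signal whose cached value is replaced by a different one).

First evaluation (everything demanded from the output):
  sig5 = max2(-4, -8) = -4

Propagation after the edit:
  sig5: runs — src3 -8->-9; result -4 (same value as before).

New value of sig5: -4.
Derived signals that run: sig5 — 1 in total.
Values that change: src3.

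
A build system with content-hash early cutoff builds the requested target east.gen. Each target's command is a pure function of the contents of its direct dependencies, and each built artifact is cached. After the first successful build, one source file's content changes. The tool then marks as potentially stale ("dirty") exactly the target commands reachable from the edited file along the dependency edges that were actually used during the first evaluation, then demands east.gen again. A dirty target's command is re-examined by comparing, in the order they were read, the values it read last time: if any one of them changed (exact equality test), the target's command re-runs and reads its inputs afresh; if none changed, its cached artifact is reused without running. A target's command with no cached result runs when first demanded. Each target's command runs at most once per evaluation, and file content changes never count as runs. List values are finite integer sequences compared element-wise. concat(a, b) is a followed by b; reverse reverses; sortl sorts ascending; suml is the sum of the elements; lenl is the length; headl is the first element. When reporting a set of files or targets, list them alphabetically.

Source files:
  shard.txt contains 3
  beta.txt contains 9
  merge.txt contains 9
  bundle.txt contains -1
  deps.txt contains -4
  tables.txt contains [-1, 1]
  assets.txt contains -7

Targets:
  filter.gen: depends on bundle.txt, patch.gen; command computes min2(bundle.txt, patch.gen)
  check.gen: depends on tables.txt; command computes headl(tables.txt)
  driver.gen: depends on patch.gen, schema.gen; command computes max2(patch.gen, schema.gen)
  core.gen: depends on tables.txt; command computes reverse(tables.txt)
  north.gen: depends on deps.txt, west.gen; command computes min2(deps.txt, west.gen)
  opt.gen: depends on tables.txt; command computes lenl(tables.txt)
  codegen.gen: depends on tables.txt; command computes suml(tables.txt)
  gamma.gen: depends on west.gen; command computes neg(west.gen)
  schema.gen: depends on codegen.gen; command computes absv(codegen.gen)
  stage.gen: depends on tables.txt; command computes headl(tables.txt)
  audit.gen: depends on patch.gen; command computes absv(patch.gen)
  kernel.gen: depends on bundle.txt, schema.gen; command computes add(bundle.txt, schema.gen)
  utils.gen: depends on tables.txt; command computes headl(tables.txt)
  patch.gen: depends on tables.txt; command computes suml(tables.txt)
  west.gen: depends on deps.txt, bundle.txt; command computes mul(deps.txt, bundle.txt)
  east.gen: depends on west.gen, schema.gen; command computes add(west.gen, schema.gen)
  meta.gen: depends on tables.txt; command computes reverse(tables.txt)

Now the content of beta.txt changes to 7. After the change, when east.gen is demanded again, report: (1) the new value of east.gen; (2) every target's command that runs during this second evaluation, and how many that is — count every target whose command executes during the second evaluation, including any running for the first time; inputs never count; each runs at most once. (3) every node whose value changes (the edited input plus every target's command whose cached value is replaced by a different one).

First evaluation (everything demanded from the output):
  codegen.gen = suml([-1, 1]) = 0
  schema.gen = absv(0) = 0
  west.gen = mul(-4, -1) = 4
  east.gen = add(4, 0) = 4

Propagation after the edit:
  beta.txt feeds no computation that the output demands — nothing is marked dirty and nothing runs.

Key observation: beta.txt is never demanded by the output, so the edit triggers no recomputation at all.

New value of east.gen: 4.
Target commands that run: none — 0 in total.
Values that change: beta.txt.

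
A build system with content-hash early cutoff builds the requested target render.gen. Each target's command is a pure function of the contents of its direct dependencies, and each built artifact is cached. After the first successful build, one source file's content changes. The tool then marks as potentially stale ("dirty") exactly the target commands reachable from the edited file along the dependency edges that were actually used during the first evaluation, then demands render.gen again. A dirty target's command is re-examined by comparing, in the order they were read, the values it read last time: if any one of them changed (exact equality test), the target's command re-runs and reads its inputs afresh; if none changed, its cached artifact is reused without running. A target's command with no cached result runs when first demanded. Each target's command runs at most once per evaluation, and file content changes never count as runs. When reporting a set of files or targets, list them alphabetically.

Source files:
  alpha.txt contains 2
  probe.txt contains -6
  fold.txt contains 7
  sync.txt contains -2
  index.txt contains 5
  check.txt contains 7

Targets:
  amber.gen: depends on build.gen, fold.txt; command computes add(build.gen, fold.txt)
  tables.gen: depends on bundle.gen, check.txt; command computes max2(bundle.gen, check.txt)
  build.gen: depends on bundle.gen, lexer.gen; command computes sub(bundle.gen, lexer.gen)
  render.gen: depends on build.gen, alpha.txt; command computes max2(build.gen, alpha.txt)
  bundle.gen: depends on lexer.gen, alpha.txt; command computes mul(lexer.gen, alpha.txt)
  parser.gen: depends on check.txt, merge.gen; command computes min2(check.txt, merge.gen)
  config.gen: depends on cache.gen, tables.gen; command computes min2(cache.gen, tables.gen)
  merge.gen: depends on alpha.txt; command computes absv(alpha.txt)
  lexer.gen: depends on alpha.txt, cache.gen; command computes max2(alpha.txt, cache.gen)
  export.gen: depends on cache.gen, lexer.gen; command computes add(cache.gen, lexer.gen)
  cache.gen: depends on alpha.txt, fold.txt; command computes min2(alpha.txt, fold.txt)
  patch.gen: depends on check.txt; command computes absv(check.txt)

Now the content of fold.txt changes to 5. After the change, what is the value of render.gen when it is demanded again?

First evaluation (everything demanded from the output):
  cache.gen = min2(2, 7) = 2
  lexer.gen = max2(2, 2) = 2
  bundle.gen = mul(2, 2) = 4
  build.gen = sub(4, 2) = 2
  render.gen = max2(2, 2) = 2

Propagation after the edit:
  cache.gen: runs — fold.txt 7->5; result 2 (same value as before).
  lexer.gen: checked — values it read are unchanged (alpha.txt unchanged, cache.gen unchanged); reused cached 2 without running.
  bundle.gen: checked — values it read are unchanged (lexer.gen unchanged, alpha.txt unchanged); reused cached 4 without running.
  build.gen: checked — values it read are unchanged (bundle.gen unchanged, lexer.gen unchanged); reused cached 2 without running.
  render.gen: checked — values it read are unchanged (build.gen unchanged, alpha.txt unchanged); reused cached 2 without running.

Key observation: the change is absorbed at cache.gen — it re-runs but produces the same value, and the output's value is unchanged.

New value of render.gen: 2.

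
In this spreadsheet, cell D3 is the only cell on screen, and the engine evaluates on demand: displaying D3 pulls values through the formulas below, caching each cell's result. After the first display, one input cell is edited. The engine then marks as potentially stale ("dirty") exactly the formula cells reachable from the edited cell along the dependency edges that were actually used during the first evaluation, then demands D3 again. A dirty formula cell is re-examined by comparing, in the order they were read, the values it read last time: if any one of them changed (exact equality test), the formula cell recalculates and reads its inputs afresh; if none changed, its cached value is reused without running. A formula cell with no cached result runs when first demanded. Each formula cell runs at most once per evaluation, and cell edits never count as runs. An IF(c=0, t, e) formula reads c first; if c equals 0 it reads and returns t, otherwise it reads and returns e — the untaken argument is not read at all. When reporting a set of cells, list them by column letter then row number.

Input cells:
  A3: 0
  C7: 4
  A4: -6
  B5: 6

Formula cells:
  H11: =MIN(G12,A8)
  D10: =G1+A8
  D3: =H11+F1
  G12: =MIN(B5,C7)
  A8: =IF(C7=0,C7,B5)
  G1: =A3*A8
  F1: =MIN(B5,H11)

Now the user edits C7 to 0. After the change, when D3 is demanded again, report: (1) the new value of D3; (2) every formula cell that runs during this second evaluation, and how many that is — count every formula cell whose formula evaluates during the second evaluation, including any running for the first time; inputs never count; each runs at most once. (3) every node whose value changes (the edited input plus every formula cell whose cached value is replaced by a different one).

Initial pass — values computed on the first demand:
  A8 = IF(C7=0: C7=4 -> else branch B5) = 6
  G12 = MIN(6, 4) = 4
  H11 = MIN(4, 6) = 4
  F1 = MIN(6, 4) = 4
  D3 = 4 + 4 = 8

Second demand — change propagation:
  A8: re-runs because C7 4->0; new result 0.
  G12: re-runs because C7 4->0; new result 0.
  H11: re-runs because G12 4->0; A8 6->0; new result 0.
  F1: re-runs because H11 4->0; new result 0.
  D3: re-runs because H11 4->0; F1 4->0; new result 0.

D3 now evaluates to 0.
Run set: A8, D3, F1, G12, H11 (5 run).
Changed values: A8, C7, D3, F1, G12, H11.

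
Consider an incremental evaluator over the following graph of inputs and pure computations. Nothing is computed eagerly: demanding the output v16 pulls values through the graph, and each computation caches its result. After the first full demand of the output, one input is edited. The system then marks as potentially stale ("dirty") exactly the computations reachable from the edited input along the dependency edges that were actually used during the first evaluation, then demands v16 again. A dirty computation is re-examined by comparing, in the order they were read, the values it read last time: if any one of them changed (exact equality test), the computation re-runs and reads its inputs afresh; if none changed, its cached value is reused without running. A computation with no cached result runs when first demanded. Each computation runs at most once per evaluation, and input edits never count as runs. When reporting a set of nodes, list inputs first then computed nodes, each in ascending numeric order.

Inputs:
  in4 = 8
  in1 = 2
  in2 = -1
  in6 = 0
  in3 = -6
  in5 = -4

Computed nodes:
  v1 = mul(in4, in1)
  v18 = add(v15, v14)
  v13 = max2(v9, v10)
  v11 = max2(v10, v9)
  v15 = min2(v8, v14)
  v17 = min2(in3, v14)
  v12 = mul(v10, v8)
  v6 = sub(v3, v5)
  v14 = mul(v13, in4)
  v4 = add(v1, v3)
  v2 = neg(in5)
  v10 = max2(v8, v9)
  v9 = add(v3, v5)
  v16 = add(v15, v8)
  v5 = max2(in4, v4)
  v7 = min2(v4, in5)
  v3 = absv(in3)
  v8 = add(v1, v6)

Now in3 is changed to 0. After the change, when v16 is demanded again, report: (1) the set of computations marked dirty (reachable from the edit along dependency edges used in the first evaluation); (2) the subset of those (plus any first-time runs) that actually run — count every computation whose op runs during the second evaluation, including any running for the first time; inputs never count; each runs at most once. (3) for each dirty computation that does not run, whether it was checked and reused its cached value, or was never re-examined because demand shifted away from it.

Dirty set: v3, v4, v5, v6, v8, v9, v10, v13, v14, v15, v16.
Run set: v3, v4, v5, v6, v9, v10, v13, v14, v15 (9 run).
Re-examined without running (cache reused): v8, v16.
The important point: at v8 every value read last time is unchanged, so the dirty flag clears without a run.

Initial pass — values computed on the first demand:
  v1 = mul(8, 2) = 16
  v3 = absv(-6) = 6
  v4 = add(16, 6) = 22
  v5 = max2(8, 22) = 22
  v6 = sub(6, 22) = -16
  v8 = add(16, -16) = 0
  v9 = add(6, 22) = 28
  v10 = max2(0, 28) = 28
  v13 = max2(28, 28) = 28
  v14 = mul(28, 8) = 224
  v15 = min2(0, 224) = 0
  v16 = add(0, 0) = 0

Second demand — change propagation:
  v3: re-runs because in3 -6->0; new result 0.
  v4: re-runs because v3 6->0; new result 16.
  v5: re-runs because v4 22->16; new result 16.
  v6: re-runs because v3 6->0; v5 22->16; new result -16 (unchanged).
  v8: re-examined; everything it read last time is the same (v1 unchanged, v6 unchanged) — cache 0 kept, no run.
  v9: re-runs because v3 6->0; v5 22->16; new result 16.
  v10: re-runs because v9 28->16; new result 16.
  v13: re-runs because v9 28->16; v10 28->16; new result 16.
  v14: re-runs because v13 28->16; new result 128.
  v15: re-runs because v14 224->128; new result 0 (unchanged).
  v16: re-examined; everything it read last time is the same (v15 unchanged, v8 unchanged) — cache 0 kept, no run.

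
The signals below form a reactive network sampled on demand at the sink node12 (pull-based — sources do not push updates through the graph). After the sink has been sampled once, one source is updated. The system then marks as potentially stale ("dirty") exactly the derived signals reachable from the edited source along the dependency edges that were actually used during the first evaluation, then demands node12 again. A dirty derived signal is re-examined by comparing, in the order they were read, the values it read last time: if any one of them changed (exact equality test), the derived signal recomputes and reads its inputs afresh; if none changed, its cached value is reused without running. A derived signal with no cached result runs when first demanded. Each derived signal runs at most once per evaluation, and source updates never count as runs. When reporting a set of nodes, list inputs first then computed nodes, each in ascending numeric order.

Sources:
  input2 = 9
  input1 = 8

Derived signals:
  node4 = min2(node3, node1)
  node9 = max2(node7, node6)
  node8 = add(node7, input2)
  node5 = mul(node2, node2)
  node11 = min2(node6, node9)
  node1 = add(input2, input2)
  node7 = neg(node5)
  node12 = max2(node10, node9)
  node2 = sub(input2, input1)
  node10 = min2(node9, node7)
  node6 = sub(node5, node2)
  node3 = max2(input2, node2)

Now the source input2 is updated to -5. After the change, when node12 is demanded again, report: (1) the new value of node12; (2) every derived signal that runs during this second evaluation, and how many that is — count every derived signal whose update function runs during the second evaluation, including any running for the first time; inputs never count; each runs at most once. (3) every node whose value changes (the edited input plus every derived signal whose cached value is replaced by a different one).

Initial pass — values computed on the first demand:
  node2 = sub(9, 8) = 1
  node5 = mul(1, 1) = 1
  node6 = sub(1, 1) = 0
  node7 = neg(1) = -1
  node9 = max2(-1, 0) = 0
  node10 = min2(0, -1) = -1
  node12 = max2(-1, 0) = 0

Second demand — change propagation:
  node2: re-runs because input2 9->-5; new result -13.
  node5: re-runs because node2 1->-13; node2 1->-13; new result 169.
  node6: re-runs because node5 1->169; node2 1->-13; new result 182.
  node7: re-runs because node5 1->169; new result -169.
  node9: re-runs because node7 -1->-169; node6 0->182; new result 182.
  node10: re-runs because node9 0->182; node7 -1->-169; new result -169.
  node12: re-runs because node10 -1->-169; node9 0->182; new result 182.

node12 now evaluates to 182.
Run set: node2, node5, node6, node7, node9, node10, node12 (7 run).
Changed values: input2, node2, node5, node6, node7, node9, node10, node12.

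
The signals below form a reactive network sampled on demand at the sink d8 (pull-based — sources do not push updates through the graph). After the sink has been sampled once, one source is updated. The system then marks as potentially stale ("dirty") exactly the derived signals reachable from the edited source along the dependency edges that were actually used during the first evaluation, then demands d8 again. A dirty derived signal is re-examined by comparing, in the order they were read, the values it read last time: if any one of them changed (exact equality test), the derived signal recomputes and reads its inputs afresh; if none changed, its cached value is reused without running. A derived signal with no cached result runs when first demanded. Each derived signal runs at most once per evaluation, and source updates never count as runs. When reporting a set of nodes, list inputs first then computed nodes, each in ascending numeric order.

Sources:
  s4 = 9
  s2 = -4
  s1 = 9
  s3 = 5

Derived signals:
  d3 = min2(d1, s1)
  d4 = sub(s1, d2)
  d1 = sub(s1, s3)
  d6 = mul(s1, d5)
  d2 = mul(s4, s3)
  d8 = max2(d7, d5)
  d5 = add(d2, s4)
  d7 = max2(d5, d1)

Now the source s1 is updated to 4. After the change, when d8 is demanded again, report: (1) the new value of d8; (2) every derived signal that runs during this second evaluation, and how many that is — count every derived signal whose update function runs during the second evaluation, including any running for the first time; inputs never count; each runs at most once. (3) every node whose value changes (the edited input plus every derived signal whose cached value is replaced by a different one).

d8 now evaluates to 54.
Run set: d1, d7 (2 run).
Changed values: s1, d1.
The important point: d7 recomputes to an identical value, and the output ends up unchanged.

Initial pass — values computed on the first demand:
  d1 = sub(9, 5) = 4
  d2 = mul(9, 5) = 45
  d5 = add(45, 9) = 54
  d7 = max2(54, 4) = 54
  d8 = max2(54, 54) = 54

Second demand — change propagation:
  d1: re-runs because s1 9->4; new result -1.
  d7: re-runs because d1 4->-1; new result 54 (unchanged).
  d8: re-examined; everything it read last time is the same (d7 unchanged, d5 unchanged) — cache 54 kept, no run.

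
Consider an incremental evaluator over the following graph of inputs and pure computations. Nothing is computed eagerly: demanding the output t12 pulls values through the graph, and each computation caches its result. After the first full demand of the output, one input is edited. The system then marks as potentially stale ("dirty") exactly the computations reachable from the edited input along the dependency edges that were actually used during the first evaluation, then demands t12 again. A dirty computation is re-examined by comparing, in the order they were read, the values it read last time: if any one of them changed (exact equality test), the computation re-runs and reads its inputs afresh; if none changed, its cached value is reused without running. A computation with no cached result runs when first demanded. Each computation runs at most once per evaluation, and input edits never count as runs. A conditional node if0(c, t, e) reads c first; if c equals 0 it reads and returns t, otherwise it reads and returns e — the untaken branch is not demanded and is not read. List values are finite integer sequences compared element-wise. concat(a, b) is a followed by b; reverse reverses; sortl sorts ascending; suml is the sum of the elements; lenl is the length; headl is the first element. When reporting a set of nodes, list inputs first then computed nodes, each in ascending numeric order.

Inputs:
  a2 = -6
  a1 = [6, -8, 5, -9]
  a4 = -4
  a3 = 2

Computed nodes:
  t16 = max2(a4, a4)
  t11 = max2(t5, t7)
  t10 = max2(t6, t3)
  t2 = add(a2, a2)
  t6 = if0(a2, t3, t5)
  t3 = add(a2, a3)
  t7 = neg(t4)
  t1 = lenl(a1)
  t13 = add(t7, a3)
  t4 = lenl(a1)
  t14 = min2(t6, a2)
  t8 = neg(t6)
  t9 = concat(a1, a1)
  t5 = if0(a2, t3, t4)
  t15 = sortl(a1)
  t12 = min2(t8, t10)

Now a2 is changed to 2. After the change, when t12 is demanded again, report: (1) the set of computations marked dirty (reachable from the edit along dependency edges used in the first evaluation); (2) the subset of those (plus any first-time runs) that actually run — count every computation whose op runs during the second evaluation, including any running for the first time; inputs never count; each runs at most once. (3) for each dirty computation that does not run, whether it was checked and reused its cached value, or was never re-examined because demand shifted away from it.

Initial pass — values computed on the first demand:
  t3 = add(-6, 2) = -4
  t4 = lenl([6, -8, 5, -9]) = 4
  t5 = if0(a2=-6 -> else branch t4) = 4
  t6 = if0(a2=-6 -> else branch t5) = 4
  t8 = neg(4) = -4
  t10 = max2(4, -4) = 4
  t12 = min2(-4, 4) = -4

Second demand — change propagation:
  t3: re-runs because a2 -6->2; new result 4.
  t5: re-runs because a2 -6->2; new result 4 (unchanged).
  t6: re-runs because a2 -6->2; new result 4 (unchanged).
  t8: re-examined; everything it read last time is the same (t6 unchanged) — cache -4 kept, no run.
  t10: re-runs because t3 -4->4; new result 4 (unchanged).
  t12: re-examined; everything it read last time is the same (t8 unchanged, t10 unchanged) — cache -4 kept, no run.

The important point: at t8 every value read last time is unchanged, so the dirty flag clears without a run.

Dirty set: t3, t5, t6, t8, t10, t12.
Run set: t3, t5, t6, t10 (4 run).
Re-examined without running (cache reused): t8, t12.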